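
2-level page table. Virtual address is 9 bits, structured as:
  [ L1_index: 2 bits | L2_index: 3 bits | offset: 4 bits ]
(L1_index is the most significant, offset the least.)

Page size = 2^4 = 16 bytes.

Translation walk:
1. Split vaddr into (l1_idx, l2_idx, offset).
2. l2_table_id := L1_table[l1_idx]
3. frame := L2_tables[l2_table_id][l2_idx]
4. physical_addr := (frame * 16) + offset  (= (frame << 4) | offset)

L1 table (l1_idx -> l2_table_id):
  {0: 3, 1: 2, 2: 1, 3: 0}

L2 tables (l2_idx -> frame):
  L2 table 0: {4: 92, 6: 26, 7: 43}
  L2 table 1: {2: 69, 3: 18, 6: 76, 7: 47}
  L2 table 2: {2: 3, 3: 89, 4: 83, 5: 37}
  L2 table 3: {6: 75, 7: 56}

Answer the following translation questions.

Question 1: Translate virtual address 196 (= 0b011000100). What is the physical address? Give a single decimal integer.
vaddr = 196 = 0b011000100
Split: l1_idx=1, l2_idx=4, offset=4
L1[1] = 2
L2[2][4] = 83
paddr = 83 * 16 + 4 = 1332

Answer: 1332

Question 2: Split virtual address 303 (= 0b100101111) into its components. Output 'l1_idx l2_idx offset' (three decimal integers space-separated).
vaddr = 303 = 0b100101111
  top 2 bits -> l1_idx = 2
  next 3 bits -> l2_idx = 2
  bottom 4 bits -> offset = 15

Answer: 2 2 15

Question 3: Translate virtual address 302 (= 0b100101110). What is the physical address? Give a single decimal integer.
Answer: 1118

Derivation:
vaddr = 302 = 0b100101110
Split: l1_idx=2, l2_idx=2, offset=14
L1[2] = 1
L2[1][2] = 69
paddr = 69 * 16 + 14 = 1118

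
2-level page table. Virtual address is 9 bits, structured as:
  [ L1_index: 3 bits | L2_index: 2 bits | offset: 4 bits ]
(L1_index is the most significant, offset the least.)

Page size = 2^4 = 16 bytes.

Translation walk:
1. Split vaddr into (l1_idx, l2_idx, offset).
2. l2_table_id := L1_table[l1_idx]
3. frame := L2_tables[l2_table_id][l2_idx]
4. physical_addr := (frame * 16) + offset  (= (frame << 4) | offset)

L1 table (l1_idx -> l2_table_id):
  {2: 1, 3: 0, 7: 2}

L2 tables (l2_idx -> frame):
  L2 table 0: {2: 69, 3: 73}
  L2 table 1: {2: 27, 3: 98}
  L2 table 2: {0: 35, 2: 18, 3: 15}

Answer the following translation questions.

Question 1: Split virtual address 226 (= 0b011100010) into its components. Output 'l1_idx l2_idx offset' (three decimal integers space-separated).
vaddr = 226 = 0b011100010
  top 3 bits -> l1_idx = 3
  next 2 bits -> l2_idx = 2
  bottom 4 bits -> offset = 2

Answer: 3 2 2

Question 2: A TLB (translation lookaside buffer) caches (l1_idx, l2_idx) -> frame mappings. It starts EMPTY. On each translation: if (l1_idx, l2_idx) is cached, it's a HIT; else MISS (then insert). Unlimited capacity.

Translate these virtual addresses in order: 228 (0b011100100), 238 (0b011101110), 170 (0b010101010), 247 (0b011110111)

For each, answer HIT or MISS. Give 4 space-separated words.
Answer: MISS HIT MISS MISS

Derivation:
vaddr=228: (3,2) not in TLB -> MISS, insert
vaddr=238: (3,2) in TLB -> HIT
vaddr=170: (2,2) not in TLB -> MISS, insert
vaddr=247: (3,3) not in TLB -> MISS, insert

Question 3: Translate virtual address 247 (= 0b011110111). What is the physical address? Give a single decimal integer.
Answer: 1175

Derivation:
vaddr = 247 = 0b011110111
Split: l1_idx=3, l2_idx=3, offset=7
L1[3] = 0
L2[0][3] = 73
paddr = 73 * 16 + 7 = 1175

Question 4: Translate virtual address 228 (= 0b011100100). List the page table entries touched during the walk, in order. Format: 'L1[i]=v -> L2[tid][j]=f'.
Answer: L1[3]=0 -> L2[0][2]=69

Derivation:
vaddr = 228 = 0b011100100
Split: l1_idx=3, l2_idx=2, offset=4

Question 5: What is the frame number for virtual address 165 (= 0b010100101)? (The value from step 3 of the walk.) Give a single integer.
vaddr = 165: l1_idx=2, l2_idx=2
L1[2] = 1; L2[1][2] = 27

Answer: 27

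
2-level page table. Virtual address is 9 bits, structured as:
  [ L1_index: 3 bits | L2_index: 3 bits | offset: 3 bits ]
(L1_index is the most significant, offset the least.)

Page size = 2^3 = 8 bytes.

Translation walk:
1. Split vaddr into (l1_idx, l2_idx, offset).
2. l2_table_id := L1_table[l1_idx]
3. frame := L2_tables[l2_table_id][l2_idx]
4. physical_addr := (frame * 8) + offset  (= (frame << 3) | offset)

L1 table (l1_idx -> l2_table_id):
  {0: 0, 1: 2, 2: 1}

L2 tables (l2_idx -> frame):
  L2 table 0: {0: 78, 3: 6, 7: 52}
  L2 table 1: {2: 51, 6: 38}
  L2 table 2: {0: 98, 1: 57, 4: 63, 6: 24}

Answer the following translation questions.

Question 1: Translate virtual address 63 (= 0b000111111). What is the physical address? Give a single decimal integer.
Answer: 423

Derivation:
vaddr = 63 = 0b000111111
Split: l1_idx=0, l2_idx=7, offset=7
L1[0] = 0
L2[0][7] = 52
paddr = 52 * 8 + 7 = 423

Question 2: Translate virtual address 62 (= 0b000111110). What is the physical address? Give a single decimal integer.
Answer: 422

Derivation:
vaddr = 62 = 0b000111110
Split: l1_idx=0, l2_idx=7, offset=6
L1[0] = 0
L2[0][7] = 52
paddr = 52 * 8 + 6 = 422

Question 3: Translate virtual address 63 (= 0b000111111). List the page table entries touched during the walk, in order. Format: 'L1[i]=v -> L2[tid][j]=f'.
Answer: L1[0]=0 -> L2[0][7]=52

Derivation:
vaddr = 63 = 0b000111111
Split: l1_idx=0, l2_idx=7, offset=7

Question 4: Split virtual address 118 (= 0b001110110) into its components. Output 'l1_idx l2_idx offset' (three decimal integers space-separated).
Answer: 1 6 6

Derivation:
vaddr = 118 = 0b001110110
  top 3 bits -> l1_idx = 1
  next 3 bits -> l2_idx = 6
  bottom 3 bits -> offset = 6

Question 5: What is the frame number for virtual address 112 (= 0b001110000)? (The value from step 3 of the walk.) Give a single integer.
Answer: 24

Derivation:
vaddr = 112: l1_idx=1, l2_idx=6
L1[1] = 2; L2[2][6] = 24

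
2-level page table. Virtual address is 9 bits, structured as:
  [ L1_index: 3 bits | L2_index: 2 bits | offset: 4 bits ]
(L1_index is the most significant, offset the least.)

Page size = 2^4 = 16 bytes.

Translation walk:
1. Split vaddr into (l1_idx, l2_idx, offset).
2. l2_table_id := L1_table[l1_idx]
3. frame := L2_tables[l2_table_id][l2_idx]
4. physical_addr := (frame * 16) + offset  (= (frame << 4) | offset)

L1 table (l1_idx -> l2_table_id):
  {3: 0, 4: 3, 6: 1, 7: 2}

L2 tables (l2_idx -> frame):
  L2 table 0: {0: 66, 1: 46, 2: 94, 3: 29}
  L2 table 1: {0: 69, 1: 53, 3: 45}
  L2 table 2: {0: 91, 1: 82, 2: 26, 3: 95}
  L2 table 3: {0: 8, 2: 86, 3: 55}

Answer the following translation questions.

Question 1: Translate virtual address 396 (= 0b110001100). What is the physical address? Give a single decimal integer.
Answer: 1116

Derivation:
vaddr = 396 = 0b110001100
Split: l1_idx=6, l2_idx=0, offset=12
L1[6] = 1
L2[1][0] = 69
paddr = 69 * 16 + 12 = 1116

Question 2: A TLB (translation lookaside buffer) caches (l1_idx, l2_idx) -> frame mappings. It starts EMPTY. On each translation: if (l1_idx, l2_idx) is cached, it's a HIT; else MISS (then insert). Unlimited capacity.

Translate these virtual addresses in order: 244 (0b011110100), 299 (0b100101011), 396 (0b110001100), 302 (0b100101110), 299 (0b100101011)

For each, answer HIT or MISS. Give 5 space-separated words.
vaddr=244: (3,3) not in TLB -> MISS, insert
vaddr=299: (4,2) not in TLB -> MISS, insert
vaddr=396: (6,0) not in TLB -> MISS, insert
vaddr=302: (4,2) in TLB -> HIT
vaddr=299: (4,2) in TLB -> HIT

Answer: MISS MISS MISS HIT HIT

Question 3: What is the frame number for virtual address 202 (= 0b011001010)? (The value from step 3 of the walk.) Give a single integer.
Answer: 66

Derivation:
vaddr = 202: l1_idx=3, l2_idx=0
L1[3] = 0; L2[0][0] = 66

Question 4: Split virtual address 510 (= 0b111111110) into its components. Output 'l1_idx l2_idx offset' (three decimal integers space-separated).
vaddr = 510 = 0b111111110
  top 3 bits -> l1_idx = 7
  next 2 bits -> l2_idx = 3
  bottom 4 bits -> offset = 14

Answer: 7 3 14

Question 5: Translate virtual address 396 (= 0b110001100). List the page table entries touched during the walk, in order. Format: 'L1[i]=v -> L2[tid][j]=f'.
Answer: L1[6]=1 -> L2[1][0]=69

Derivation:
vaddr = 396 = 0b110001100
Split: l1_idx=6, l2_idx=0, offset=12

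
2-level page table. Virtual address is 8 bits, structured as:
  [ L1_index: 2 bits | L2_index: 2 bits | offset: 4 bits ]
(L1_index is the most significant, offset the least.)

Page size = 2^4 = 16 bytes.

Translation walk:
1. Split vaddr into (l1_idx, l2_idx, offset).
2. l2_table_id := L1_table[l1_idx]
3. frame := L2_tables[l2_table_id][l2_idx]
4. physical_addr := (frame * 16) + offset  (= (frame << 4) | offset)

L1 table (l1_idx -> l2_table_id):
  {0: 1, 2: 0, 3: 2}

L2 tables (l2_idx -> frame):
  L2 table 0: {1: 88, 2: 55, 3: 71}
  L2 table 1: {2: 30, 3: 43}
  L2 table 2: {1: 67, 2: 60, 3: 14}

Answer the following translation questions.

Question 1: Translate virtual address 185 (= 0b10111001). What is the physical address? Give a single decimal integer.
vaddr = 185 = 0b10111001
Split: l1_idx=2, l2_idx=3, offset=9
L1[2] = 0
L2[0][3] = 71
paddr = 71 * 16 + 9 = 1145

Answer: 1145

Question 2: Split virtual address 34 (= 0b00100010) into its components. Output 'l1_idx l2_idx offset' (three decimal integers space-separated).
Answer: 0 2 2

Derivation:
vaddr = 34 = 0b00100010
  top 2 bits -> l1_idx = 0
  next 2 bits -> l2_idx = 2
  bottom 4 bits -> offset = 2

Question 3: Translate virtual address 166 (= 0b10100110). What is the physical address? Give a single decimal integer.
vaddr = 166 = 0b10100110
Split: l1_idx=2, l2_idx=2, offset=6
L1[2] = 0
L2[0][2] = 55
paddr = 55 * 16 + 6 = 886

Answer: 886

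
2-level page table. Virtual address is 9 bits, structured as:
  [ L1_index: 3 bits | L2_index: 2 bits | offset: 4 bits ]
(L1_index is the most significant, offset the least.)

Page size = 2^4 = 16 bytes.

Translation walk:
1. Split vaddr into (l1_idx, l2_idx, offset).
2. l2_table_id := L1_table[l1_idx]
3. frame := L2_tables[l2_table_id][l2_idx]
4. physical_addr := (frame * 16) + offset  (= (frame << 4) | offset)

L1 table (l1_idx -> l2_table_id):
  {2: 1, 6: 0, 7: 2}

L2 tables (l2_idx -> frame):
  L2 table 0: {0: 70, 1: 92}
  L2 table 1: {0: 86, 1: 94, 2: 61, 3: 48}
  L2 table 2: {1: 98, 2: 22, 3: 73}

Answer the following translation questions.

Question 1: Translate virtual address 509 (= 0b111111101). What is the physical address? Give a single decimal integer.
Answer: 1181

Derivation:
vaddr = 509 = 0b111111101
Split: l1_idx=7, l2_idx=3, offset=13
L1[7] = 2
L2[2][3] = 73
paddr = 73 * 16 + 13 = 1181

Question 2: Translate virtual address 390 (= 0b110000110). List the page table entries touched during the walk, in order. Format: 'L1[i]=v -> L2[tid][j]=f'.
vaddr = 390 = 0b110000110
Split: l1_idx=6, l2_idx=0, offset=6

Answer: L1[6]=0 -> L2[0][0]=70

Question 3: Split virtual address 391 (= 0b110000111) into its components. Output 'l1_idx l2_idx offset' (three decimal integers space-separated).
Answer: 6 0 7

Derivation:
vaddr = 391 = 0b110000111
  top 3 bits -> l1_idx = 6
  next 2 bits -> l2_idx = 0
  bottom 4 bits -> offset = 7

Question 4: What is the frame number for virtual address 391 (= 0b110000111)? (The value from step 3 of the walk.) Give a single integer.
Answer: 70

Derivation:
vaddr = 391: l1_idx=6, l2_idx=0
L1[6] = 0; L2[0][0] = 70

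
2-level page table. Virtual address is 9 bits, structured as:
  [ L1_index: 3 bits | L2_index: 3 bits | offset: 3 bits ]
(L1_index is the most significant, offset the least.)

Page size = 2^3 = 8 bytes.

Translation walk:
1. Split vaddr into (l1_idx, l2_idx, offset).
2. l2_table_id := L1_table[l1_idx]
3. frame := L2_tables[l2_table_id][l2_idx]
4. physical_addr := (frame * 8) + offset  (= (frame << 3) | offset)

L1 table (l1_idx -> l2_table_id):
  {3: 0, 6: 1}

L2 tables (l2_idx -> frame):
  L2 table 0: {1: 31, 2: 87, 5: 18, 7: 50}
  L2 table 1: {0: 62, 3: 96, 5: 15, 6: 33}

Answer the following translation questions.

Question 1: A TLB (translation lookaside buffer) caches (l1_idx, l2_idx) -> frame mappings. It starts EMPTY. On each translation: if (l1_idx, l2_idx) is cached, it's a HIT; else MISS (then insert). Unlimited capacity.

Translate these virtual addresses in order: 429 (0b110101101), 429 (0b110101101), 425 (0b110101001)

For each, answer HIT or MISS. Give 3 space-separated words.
Answer: MISS HIT HIT

Derivation:
vaddr=429: (6,5) not in TLB -> MISS, insert
vaddr=429: (6,5) in TLB -> HIT
vaddr=425: (6,5) in TLB -> HIT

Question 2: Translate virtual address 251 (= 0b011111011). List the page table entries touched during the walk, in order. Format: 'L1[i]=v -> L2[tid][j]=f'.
vaddr = 251 = 0b011111011
Split: l1_idx=3, l2_idx=7, offset=3

Answer: L1[3]=0 -> L2[0][7]=50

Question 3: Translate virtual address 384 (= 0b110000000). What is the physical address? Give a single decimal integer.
Answer: 496

Derivation:
vaddr = 384 = 0b110000000
Split: l1_idx=6, l2_idx=0, offset=0
L1[6] = 1
L2[1][0] = 62
paddr = 62 * 8 + 0 = 496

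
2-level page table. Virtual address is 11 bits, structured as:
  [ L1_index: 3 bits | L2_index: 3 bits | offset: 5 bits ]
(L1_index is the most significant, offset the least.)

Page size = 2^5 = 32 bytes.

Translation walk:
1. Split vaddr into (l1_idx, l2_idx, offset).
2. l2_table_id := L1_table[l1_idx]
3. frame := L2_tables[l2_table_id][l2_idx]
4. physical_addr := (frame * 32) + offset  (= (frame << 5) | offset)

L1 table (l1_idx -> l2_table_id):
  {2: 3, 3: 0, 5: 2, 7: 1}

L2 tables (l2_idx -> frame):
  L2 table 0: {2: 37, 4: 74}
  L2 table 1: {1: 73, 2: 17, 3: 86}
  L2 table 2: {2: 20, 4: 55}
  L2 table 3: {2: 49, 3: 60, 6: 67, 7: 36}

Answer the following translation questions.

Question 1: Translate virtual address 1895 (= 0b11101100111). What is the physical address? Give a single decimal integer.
vaddr = 1895 = 0b11101100111
Split: l1_idx=7, l2_idx=3, offset=7
L1[7] = 1
L2[1][3] = 86
paddr = 86 * 32 + 7 = 2759

Answer: 2759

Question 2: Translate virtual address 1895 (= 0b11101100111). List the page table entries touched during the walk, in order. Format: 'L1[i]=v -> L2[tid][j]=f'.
vaddr = 1895 = 0b11101100111
Split: l1_idx=7, l2_idx=3, offset=7

Answer: L1[7]=1 -> L2[1][3]=86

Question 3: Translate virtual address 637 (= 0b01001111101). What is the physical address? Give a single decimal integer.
vaddr = 637 = 0b01001111101
Split: l1_idx=2, l2_idx=3, offset=29
L1[2] = 3
L2[3][3] = 60
paddr = 60 * 32 + 29 = 1949

Answer: 1949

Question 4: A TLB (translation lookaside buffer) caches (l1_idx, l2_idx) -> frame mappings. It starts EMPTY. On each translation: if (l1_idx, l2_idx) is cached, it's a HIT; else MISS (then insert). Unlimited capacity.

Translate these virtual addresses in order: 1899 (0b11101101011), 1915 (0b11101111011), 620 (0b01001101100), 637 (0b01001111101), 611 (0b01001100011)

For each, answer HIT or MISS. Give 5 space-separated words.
Answer: MISS HIT MISS HIT HIT

Derivation:
vaddr=1899: (7,3) not in TLB -> MISS, insert
vaddr=1915: (7,3) in TLB -> HIT
vaddr=620: (2,3) not in TLB -> MISS, insert
vaddr=637: (2,3) in TLB -> HIT
vaddr=611: (2,3) in TLB -> HIT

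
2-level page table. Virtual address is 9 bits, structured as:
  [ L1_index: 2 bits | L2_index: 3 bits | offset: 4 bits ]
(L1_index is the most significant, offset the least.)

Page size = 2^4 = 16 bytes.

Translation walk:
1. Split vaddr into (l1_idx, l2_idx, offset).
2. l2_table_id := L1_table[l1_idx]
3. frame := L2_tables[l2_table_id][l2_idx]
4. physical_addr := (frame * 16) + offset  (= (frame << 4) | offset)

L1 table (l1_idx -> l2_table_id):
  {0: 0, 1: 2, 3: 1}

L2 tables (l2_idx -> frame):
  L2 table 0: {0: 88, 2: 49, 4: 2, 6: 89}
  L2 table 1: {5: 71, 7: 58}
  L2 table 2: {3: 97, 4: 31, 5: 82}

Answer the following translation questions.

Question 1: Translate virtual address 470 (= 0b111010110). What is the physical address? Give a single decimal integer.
Answer: 1142

Derivation:
vaddr = 470 = 0b111010110
Split: l1_idx=3, l2_idx=5, offset=6
L1[3] = 1
L2[1][5] = 71
paddr = 71 * 16 + 6 = 1142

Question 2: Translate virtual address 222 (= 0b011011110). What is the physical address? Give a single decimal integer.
Answer: 1326

Derivation:
vaddr = 222 = 0b011011110
Split: l1_idx=1, l2_idx=5, offset=14
L1[1] = 2
L2[2][5] = 82
paddr = 82 * 16 + 14 = 1326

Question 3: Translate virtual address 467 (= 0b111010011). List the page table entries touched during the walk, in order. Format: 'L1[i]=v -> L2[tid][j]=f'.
vaddr = 467 = 0b111010011
Split: l1_idx=3, l2_idx=5, offset=3

Answer: L1[3]=1 -> L2[1][5]=71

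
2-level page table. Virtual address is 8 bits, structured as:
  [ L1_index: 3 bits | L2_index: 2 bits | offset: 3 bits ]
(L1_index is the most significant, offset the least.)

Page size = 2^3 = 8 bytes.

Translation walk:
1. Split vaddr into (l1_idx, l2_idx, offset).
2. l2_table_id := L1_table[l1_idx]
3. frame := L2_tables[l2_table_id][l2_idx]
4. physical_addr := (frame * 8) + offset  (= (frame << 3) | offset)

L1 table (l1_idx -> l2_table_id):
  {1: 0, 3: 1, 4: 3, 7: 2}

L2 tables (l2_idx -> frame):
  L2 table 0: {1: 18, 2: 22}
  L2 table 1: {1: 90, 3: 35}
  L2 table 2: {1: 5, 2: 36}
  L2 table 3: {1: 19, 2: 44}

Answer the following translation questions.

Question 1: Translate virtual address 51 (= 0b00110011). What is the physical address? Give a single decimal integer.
Answer: 179

Derivation:
vaddr = 51 = 0b00110011
Split: l1_idx=1, l2_idx=2, offset=3
L1[1] = 0
L2[0][2] = 22
paddr = 22 * 8 + 3 = 179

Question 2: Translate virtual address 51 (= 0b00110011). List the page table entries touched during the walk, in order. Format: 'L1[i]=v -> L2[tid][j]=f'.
Answer: L1[1]=0 -> L2[0][2]=22

Derivation:
vaddr = 51 = 0b00110011
Split: l1_idx=1, l2_idx=2, offset=3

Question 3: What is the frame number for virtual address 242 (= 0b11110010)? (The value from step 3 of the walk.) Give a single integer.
vaddr = 242: l1_idx=7, l2_idx=2
L1[7] = 2; L2[2][2] = 36

Answer: 36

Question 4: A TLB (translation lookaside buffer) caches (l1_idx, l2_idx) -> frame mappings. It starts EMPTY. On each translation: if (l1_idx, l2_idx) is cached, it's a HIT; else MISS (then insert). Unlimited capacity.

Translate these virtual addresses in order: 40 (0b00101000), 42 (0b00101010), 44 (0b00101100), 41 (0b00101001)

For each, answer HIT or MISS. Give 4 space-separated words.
Answer: MISS HIT HIT HIT

Derivation:
vaddr=40: (1,1) not in TLB -> MISS, insert
vaddr=42: (1,1) in TLB -> HIT
vaddr=44: (1,1) in TLB -> HIT
vaddr=41: (1,1) in TLB -> HIT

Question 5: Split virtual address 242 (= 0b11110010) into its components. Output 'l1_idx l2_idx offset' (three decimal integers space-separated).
Answer: 7 2 2

Derivation:
vaddr = 242 = 0b11110010
  top 3 bits -> l1_idx = 7
  next 2 bits -> l2_idx = 2
  bottom 3 bits -> offset = 2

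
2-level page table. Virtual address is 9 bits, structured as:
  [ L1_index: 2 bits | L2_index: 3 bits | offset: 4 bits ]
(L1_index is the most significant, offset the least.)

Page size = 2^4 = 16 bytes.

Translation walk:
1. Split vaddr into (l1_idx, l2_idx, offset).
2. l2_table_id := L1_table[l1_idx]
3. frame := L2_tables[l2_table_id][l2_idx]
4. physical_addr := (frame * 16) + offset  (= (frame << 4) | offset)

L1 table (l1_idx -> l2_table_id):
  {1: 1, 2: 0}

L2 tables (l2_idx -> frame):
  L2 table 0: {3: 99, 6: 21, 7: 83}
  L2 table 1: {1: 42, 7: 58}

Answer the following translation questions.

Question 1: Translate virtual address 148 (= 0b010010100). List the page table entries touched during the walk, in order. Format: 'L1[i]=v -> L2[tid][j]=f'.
Answer: L1[1]=1 -> L2[1][1]=42

Derivation:
vaddr = 148 = 0b010010100
Split: l1_idx=1, l2_idx=1, offset=4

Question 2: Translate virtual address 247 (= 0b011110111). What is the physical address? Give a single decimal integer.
Answer: 935

Derivation:
vaddr = 247 = 0b011110111
Split: l1_idx=1, l2_idx=7, offset=7
L1[1] = 1
L2[1][7] = 58
paddr = 58 * 16 + 7 = 935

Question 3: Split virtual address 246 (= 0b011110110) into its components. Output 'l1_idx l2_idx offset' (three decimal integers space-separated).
Answer: 1 7 6

Derivation:
vaddr = 246 = 0b011110110
  top 2 bits -> l1_idx = 1
  next 3 bits -> l2_idx = 7
  bottom 4 bits -> offset = 6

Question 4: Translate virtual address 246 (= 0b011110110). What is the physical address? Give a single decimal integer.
Answer: 934

Derivation:
vaddr = 246 = 0b011110110
Split: l1_idx=1, l2_idx=7, offset=6
L1[1] = 1
L2[1][7] = 58
paddr = 58 * 16 + 6 = 934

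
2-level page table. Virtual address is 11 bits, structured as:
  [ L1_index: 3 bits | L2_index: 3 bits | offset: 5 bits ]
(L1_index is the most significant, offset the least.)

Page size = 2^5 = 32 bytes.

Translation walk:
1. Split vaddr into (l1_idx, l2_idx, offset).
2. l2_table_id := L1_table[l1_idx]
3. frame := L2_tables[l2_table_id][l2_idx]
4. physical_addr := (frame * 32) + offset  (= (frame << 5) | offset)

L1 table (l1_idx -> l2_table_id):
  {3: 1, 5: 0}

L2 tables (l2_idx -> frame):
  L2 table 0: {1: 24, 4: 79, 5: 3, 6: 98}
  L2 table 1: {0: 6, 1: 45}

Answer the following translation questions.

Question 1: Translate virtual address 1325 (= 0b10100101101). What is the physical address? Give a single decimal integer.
vaddr = 1325 = 0b10100101101
Split: l1_idx=5, l2_idx=1, offset=13
L1[5] = 0
L2[0][1] = 24
paddr = 24 * 32 + 13 = 781

Answer: 781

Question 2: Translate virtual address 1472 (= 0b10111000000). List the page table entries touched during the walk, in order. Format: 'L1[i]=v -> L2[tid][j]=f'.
Answer: L1[5]=0 -> L2[0][6]=98

Derivation:
vaddr = 1472 = 0b10111000000
Split: l1_idx=5, l2_idx=6, offset=0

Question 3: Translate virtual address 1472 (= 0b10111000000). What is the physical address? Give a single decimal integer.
vaddr = 1472 = 0b10111000000
Split: l1_idx=5, l2_idx=6, offset=0
L1[5] = 0
L2[0][6] = 98
paddr = 98 * 32 + 0 = 3136

Answer: 3136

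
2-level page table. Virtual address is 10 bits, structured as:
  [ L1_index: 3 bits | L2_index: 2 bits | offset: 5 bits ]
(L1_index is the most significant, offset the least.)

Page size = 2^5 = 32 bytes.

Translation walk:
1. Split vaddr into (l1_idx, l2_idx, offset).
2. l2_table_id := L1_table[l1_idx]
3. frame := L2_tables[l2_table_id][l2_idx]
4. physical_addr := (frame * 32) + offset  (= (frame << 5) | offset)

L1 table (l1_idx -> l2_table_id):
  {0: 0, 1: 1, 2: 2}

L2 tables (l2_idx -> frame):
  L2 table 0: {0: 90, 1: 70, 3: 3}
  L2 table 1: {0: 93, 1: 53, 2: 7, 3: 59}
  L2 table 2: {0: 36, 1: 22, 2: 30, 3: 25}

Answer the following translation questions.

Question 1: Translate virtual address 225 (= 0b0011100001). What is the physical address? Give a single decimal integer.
vaddr = 225 = 0b0011100001
Split: l1_idx=1, l2_idx=3, offset=1
L1[1] = 1
L2[1][3] = 59
paddr = 59 * 32 + 1 = 1889

Answer: 1889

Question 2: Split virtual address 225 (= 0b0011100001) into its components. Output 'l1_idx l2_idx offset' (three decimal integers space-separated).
vaddr = 225 = 0b0011100001
  top 3 bits -> l1_idx = 1
  next 2 bits -> l2_idx = 3
  bottom 5 bits -> offset = 1

Answer: 1 3 1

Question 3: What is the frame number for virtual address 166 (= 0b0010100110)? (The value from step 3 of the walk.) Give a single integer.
vaddr = 166: l1_idx=1, l2_idx=1
L1[1] = 1; L2[1][1] = 53

Answer: 53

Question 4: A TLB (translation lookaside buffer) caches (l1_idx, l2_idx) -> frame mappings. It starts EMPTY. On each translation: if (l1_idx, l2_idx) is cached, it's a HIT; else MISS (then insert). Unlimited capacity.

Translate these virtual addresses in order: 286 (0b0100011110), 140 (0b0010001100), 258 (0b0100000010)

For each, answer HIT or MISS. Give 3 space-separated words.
vaddr=286: (2,0) not in TLB -> MISS, insert
vaddr=140: (1,0) not in TLB -> MISS, insert
vaddr=258: (2,0) in TLB -> HIT

Answer: MISS MISS HIT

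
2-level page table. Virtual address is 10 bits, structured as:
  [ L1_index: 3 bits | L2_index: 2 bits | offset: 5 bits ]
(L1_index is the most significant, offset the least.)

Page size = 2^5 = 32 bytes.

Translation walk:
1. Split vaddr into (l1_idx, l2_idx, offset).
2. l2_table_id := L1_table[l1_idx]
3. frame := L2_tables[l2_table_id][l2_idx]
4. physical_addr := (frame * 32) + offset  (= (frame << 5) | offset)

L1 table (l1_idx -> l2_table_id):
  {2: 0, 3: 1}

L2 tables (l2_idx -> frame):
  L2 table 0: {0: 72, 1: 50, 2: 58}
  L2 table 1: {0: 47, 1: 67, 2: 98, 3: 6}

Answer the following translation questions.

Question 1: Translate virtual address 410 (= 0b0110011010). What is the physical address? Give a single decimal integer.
vaddr = 410 = 0b0110011010
Split: l1_idx=3, l2_idx=0, offset=26
L1[3] = 1
L2[1][0] = 47
paddr = 47 * 32 + 26 = 1530

Answer: 1530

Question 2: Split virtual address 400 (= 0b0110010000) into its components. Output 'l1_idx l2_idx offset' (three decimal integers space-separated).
vaddr = 400 = 0b0110010000
  top 3 bits -> l1_idx = 3
  next 2 bits -> l2_idx = 0
  bottom 5 bits -> offset = 16

Answer: 3 0 16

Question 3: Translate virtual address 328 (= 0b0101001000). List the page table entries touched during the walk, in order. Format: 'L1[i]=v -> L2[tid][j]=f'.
Answer: L1[2]=0 -> L2[0][2]=58

Derivation:
vaddr = 328 = 0b0101001000
Split: l1_idx=2, l2_idx=2, offset=8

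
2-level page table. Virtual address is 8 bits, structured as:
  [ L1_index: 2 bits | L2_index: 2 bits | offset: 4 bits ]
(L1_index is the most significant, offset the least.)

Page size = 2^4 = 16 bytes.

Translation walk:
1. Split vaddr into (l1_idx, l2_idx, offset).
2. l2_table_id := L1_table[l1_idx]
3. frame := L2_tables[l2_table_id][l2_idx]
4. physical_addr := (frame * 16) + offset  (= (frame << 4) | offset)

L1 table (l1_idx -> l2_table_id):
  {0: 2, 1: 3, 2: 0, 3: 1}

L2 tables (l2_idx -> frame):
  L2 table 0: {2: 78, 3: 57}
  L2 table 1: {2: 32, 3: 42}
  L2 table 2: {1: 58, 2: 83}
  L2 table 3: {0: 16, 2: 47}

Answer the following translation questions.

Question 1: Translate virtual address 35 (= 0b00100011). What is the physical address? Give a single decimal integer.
vaddr = 35 = 0b00100011
Split: l1_idx=0, l2_idx=2, offset=3
L1[0] = 2
L2[2][2] = 83
paddr = 83 * 16 + 3 = 1331

Answer: 1331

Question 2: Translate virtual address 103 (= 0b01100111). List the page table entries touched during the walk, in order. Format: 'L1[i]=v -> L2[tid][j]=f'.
Answer: L1[1]=3 -> L2[3][2]=47

Derivation:
vaddr = 103 = 0b01100111
Split: l1_idx=1, l2_idx=2, offset=7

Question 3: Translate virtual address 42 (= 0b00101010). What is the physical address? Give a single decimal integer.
Answer: 1338

Derivation:
vaddr = 42 = 0b00101010
Split: l1_idx=0, l2_idx=2, offset=10
L1[0] = 2
L2[2][2] = 83
paddr = 83 * 16 + 10 = 1338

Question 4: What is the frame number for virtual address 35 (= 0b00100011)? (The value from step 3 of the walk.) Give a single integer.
Answer: 83

Derivation:
vaddr = 35: l1_idx=0, l2_idx=2
L1[0] = 2; L2[2][2] = 83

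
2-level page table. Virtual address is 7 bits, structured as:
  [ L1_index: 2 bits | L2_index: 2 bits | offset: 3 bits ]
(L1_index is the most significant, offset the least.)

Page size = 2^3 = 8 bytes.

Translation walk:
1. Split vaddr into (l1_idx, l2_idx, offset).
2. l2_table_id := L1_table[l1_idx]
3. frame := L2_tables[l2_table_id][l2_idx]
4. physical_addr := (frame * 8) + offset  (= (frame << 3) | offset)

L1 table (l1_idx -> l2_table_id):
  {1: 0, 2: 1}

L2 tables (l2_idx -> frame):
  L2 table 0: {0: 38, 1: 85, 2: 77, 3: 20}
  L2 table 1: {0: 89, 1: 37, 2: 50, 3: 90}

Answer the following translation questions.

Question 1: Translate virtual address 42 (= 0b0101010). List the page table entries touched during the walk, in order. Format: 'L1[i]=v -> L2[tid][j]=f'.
vaddr = 42 = 0b0101010
Split: l1_idx=1, l2_idx=1, offset=2

Answer: L1[1]=0 -> L2[0][1]=85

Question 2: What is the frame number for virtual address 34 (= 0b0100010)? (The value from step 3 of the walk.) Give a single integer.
Answer: 38

Derivation:
vaddr = 34: l1_idx=1, l2_idx=0
L1[1] = 0; L2[0][0] = 38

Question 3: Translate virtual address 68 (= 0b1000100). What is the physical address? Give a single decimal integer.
vaddr = 68 = 0b1000100
Split: l1_idx=2, l2_idx=0, offset=4
L1[2] = 1
L2[1][0] = 89
paddr = 89 * 8 + 4 = 716

Answer: 716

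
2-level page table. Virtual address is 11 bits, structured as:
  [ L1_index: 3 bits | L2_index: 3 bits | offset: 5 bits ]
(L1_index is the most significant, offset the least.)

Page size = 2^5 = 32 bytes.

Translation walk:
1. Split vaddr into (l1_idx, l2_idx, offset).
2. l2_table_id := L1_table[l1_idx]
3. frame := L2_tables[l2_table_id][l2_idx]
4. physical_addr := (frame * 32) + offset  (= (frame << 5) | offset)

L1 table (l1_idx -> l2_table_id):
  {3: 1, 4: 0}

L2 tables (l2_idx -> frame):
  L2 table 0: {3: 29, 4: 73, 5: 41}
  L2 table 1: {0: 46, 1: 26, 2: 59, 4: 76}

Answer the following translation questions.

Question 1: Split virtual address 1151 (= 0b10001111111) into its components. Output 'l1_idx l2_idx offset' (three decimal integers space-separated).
Answer: 4 3 31

Derivation:
vaddr = 1151 = 0b10001111111
  top 3 bits -> l1_idx = 4
  next 3 bits -> l2_idx = 3
  bottom 5 bits -> offset = 31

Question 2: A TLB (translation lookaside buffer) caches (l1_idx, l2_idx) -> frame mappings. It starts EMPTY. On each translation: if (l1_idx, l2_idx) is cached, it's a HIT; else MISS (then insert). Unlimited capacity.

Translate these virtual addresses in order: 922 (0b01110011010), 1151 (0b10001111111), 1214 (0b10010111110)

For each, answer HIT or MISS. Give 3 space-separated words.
vaddr=922: (3,4) not in TLB -> MISS, insert
vaddr=1151: (4,3) not in TLB -> MISS, insert
vaddr=1214: (4,5) not in TLB -> MISS, insert

Answer: MISS MISS MISS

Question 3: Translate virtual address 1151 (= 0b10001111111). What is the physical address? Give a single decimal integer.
Answer: 959

Derivation:
vaddr = 1151 = 0b10001111111
Split: l1_idx=4, l2_idx=3, offset=31
L1[4] = 0
L2[0][3] = 29
paddr = 29 * 32 + 31 = 959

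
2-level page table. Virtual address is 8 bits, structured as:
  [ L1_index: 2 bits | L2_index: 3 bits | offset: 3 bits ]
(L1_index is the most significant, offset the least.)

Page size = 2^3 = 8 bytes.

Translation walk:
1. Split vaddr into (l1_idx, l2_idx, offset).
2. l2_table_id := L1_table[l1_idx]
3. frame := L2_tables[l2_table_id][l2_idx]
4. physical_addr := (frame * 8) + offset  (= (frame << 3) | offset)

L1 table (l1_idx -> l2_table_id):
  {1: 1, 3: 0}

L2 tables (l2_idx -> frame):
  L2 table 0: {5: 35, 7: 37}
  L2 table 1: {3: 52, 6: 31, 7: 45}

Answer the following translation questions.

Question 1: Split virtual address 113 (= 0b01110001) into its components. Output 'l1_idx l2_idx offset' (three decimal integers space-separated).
vaddr = 113 = 0b01110001
  top 2 bits -> l1_idx = 1
  next 3 bits -> l2_idx = 6
  bottom 3 bits -> offset = 1

Answer: 1 6 1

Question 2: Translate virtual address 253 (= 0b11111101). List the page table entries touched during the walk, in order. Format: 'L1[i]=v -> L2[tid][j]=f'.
vaddr = 253 = 0b11111101
Split: l1_idx=3, l2_idx=7, offset=5

Answer: L1[3]=0 -> L2[0][7]=37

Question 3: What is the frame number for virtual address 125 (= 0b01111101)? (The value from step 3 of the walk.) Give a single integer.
Answer: 45

Derivation:
vaddr = 125: l1_idx=1, l2_idx=7
L1[1] = 1; L2[1][7] = 45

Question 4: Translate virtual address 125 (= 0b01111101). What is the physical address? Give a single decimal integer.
Answer: 365

Derivation:
vaddr = 125 = 0b01111101
Split: l1_idx=1, l2_idx=7, offset=5
L1[1] = 1
L2[1][7] = 45
paddr = 45 * 8 + 5 = 365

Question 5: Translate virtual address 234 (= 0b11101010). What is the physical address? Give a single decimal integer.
Answer: 282

Derivation:
vaddr = 234 = 0b11101010
Split: l1_idx=3, l2_idx=5, offset=2
L1[3] = 0
L2[0][5] = 35
paddr = 35 * 8 + 2 = 282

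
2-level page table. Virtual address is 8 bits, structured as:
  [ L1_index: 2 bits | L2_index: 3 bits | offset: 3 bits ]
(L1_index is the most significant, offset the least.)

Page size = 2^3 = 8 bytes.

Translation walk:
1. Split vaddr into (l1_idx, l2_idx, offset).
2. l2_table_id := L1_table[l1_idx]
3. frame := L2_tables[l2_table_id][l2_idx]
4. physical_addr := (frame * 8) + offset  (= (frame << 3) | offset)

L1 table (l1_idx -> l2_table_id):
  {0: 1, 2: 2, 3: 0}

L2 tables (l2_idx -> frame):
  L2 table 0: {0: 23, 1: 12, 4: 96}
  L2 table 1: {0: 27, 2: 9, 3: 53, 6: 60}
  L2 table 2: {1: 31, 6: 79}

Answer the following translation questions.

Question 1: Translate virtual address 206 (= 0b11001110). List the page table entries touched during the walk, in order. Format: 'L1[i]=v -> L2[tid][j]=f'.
vaddr = 206 = 0b11001110
Split: l1_idx=3, l2_idx=1, offset=6

Answer: L1[3]=0 -> L2[0][1]=12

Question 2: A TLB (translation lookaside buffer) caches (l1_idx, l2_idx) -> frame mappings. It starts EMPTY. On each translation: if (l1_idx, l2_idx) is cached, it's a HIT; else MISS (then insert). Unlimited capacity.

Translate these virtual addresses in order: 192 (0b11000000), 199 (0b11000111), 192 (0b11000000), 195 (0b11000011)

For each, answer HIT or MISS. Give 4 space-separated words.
vaddr=192: (3,0) not in TLB -> MISS, insert
vaddr=199: (3,0) in TLB -> HIT
vaddr=192: (3,0) in TLB -> HIT
vaddr=195: (3,0) in TLB -> HIT

Answer: MISS HIT HIT HIT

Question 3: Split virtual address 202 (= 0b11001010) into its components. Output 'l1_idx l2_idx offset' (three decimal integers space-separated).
vaddr = 202 = 0b11001010
  top 2 bits -> l1_idx = 3
  next 3 bits -> l2_idx = 1
  bottom 3 bits -> offset = 2

Answer: 3 1 2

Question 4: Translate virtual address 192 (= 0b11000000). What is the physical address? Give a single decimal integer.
vaddr = 192 = 0b11000000
Split: l1_idx=3, l2_idx=0, offset=0
L1[3] = 0
L2[0][0] = 23
paddr = 23 * 8 + 0 = 184

Answer: 184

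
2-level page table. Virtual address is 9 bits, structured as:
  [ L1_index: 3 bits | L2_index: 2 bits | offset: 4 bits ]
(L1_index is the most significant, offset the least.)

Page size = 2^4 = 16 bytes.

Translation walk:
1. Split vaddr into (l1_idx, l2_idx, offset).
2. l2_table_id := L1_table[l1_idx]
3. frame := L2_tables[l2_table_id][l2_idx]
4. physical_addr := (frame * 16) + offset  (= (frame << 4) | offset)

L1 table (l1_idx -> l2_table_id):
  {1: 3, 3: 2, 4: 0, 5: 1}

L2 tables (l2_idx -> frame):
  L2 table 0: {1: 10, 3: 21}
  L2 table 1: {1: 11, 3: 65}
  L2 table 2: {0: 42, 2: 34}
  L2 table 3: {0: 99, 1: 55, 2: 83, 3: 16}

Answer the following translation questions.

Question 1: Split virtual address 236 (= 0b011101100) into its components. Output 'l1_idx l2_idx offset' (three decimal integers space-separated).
Answer: 3 2 12

Derivation:
vaddr = 236 = 0b011101100
  top 3 bits -> l1_idx = 3
  next 2 bits -> l2_idx = 2
  bottom 4 bits -> offset = 12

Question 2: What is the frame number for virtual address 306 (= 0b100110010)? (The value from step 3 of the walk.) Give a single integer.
vaddr = 306: l1_idx=4, l2_idx=3
L1[4] = 0; L2[0][3] = 21

Answer: 21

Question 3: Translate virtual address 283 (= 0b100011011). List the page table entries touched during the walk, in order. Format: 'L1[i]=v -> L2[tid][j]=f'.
Answer: L1[4]=0 -> L2[0][1]=10

Derivation:
vaddr = 283 = 0b100011011
Split: l1_idx=4, l2_idx=1, offset=11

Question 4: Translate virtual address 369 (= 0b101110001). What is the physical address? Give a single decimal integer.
Answer: 1041

Derivation:
vaddr = 369 = 0b101110001
Split: l1_idx=5, l2_idx=3, offset=1
L1[5] = 1
L2[1][3] = 65
paddr = 65 * 16 + 1 = 1041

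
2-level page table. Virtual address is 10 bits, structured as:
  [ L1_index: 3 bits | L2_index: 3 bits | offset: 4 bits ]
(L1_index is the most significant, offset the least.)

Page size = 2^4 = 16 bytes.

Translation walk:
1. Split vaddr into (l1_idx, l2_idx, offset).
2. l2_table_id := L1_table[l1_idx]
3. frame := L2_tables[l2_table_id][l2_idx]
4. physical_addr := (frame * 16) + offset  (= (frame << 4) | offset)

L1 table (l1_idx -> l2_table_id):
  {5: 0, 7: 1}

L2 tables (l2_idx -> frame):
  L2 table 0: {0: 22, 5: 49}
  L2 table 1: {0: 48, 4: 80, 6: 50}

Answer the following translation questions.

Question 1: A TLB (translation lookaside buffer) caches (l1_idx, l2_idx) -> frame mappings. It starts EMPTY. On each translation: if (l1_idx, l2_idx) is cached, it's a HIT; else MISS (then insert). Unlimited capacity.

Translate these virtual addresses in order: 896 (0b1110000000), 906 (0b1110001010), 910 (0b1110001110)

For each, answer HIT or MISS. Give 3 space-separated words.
Answer: MISS HIT HIT

Derivation:
vaddr=896: (7,0) not in TLB -> MISS, insert
vaddr=906: (7,0) in TLB -> HIT
vaddr=910: (7,0) in TLB -> HIT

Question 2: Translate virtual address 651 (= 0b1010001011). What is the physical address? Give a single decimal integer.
vaddr = 651 = 0b1010001011
Split: l1_idx=5, l2_idx=0, offset=11
L1[5] = 0
L2[0][0] = 22
paddr = 22 * 16 + 11 = 363

Answer: 363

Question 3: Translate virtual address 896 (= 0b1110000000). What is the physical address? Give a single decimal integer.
vaddr = 896 = 0b1110000000
Split: l1_idx=7, l2_idx=0, offset=0
L1[7] = 1
L2[1][0] = 48
paddr = 48 * 16 + 0 = 768

Answer: 768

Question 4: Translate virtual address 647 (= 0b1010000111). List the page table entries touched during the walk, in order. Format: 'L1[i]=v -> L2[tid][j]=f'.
Answer: L1[5]=0 -> L2[0][0]=22

Derivation:
vaddr = 647 = 0b1010000111
Split: l1_idx=5, l2_idx=0, offset=7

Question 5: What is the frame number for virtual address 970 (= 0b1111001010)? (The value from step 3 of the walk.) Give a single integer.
vaddr = 970: l1_idx=7, l2_idx=4
L1[7] = 1; L2[1][4] = 80

Answer: 80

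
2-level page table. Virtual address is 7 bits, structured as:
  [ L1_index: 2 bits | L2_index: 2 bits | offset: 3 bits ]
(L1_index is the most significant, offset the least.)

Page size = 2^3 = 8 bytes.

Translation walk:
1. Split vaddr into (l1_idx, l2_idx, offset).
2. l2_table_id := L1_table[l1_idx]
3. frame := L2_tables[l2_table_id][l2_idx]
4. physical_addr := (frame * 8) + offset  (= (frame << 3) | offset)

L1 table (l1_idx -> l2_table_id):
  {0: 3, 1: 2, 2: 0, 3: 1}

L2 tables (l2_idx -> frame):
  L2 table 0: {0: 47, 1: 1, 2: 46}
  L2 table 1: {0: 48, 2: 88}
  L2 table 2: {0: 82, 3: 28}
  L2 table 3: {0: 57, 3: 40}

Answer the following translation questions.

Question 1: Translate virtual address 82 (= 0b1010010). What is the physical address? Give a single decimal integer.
Answer: 370

Derivation:
vaddr = 82 = 0b1010010
Split: l1_idx=2, l2_idx=2, offset=2
L1[2] = 0
L2[0][2] = 46
paddr = 46 * 8 + 2 = 370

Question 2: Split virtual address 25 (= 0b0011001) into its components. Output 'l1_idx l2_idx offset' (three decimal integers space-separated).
Answer: 0 3 1

Derivation:
vaddr = 25 = 0b0011001
  top 2 bits -> l1_idx = 0
  next 2 bits -> l2_idx = 3
  bottom 3 bits -> offset = 1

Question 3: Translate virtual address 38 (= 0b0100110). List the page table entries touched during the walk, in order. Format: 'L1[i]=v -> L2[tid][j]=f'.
vaddr = 38 = 0b0100110
Split: l1_idx=1, l2_idx=0, offset=6

Answer: L1[1]=2 -> L2[2][0]=82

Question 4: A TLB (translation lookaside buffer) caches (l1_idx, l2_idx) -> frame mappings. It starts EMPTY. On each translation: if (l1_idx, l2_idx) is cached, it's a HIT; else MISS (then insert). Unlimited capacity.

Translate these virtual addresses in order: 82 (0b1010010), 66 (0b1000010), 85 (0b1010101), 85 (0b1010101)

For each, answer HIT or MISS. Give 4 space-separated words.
vaddr=82: (2,2) not in TLB -> MISS, insert
vaddr=66: (2,0) not in TLB -> MISS, insert
vaddr=85: (2,2) in TLB -> HIT
vaddr=85: (2,2) in TLB -> HIT

Answer: MISS MISS HIT HIT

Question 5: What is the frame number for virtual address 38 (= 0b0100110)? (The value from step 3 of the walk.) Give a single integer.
Answer: 82

Derivation:
vaddr = 38: l1_idx=1, l2_idx=0
L1[1] = 2; L2[2][0] = 82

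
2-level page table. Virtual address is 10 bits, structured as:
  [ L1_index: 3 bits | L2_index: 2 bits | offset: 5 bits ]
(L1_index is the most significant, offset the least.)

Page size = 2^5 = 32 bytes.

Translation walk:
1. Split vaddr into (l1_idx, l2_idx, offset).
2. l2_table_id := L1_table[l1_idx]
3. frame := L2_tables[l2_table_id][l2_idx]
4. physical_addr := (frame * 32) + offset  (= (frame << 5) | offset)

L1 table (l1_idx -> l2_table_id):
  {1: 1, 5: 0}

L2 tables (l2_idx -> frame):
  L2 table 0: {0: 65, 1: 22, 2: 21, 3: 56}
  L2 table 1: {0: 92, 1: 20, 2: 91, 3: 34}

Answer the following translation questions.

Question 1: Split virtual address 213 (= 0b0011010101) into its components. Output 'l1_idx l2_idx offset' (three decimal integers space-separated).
Answer: 1 2 21

Derivation:
vaddr = 213 = 0b0011010101
  top 3 bits -> l1_idx = 1
  next 2 bits -> l2_idx = 2
  bottom 5 bits -> offset = 21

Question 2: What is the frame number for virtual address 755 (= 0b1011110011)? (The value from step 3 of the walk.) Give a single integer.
vaddr = 755: l1_idx=5, l2_idx=3
L1[5] = 0; L2[0][3] = 56

Answer: 56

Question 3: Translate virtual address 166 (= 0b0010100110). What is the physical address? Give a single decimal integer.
vaddr = 166 = 0b0010100110
Split: l1_idx=1, l2_idx=1, offset=6
L1[1] = 1
L2[1][1] = 20
paddr = 20 * 32 + 6 = 646

Answer: 646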